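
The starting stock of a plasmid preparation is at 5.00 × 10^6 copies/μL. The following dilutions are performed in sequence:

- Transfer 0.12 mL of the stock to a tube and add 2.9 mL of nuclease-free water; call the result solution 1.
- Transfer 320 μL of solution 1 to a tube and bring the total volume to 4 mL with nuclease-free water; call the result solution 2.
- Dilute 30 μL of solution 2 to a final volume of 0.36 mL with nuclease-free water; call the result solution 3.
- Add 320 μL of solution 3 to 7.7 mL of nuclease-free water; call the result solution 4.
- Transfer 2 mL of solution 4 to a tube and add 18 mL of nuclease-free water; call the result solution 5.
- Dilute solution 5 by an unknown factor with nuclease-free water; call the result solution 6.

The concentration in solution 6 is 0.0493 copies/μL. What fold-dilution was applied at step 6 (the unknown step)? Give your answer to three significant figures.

107-fold

Step 1: 0.12 mL + 2.9 mL = 3.02 mL total → factor 3.02/0.12 = 25.167
Step 2: 320 μL brought to 4 mL → factor 4000/320 = 12.5
Step 3: 30 μL brought to 0.36 mL → factor 360/30 = 12
Step 4: 320 μL + 7.7 mL = 8020 μL total → factor 8020/320 = 25.062
Step 5: 2 mL + 18 mL = 20 mL total → factor 20/2 = 10
Step 6: unknown factor x
Product of known-step factors = 9.4611 × 10^5
Overall factor = 5.00 × 10^6 copies/μL / (0.0493 copies/μL) = 1.0142 × 10^8
x = 1.0142 × 10^8 / 9.4611 × 10^5 = 107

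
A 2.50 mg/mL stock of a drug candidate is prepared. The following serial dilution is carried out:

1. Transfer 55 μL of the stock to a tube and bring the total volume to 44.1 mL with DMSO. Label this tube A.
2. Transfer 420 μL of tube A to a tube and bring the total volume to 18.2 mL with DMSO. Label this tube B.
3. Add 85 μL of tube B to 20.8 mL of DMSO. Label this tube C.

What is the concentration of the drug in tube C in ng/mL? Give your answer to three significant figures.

Step 1: 55 μL brought to 44.1 mL → factor 44100/55 = 801.82
Step 2: 420 μL brought to 18.2 mL → factor 18200/420 = 43.333
Step 3: 85 μL + 20.8 mL = 20885 μL total → factor 20885/85 = 245.71
Overall dilution factor = 801.82 × 43.333 × 245.71 = 8.5372 × 10^6
Final = 2.50 mg/mL / 8.5372 × 10^6 = 2.928 × 10^-7 mg/mL = 0.293 ng/mL

0.293 ng/mL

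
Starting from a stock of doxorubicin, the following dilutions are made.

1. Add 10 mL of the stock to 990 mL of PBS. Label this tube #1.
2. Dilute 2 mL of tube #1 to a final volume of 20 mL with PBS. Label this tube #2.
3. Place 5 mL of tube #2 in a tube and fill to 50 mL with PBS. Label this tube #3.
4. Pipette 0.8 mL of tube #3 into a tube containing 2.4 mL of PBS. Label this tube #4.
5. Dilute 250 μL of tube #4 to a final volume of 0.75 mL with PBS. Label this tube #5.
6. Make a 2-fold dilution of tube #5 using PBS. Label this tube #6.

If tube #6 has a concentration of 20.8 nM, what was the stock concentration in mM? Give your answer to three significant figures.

Step 1: 10 mL + 990 mL = 1000 mL total → factor 1000/10 = 100
Step 2: 2 mL brought to 20 mL → factor 20/2 = 10
Step 3: 5 mL brought to 50 mL → factor 50/5 = 10
Step 4: 0.8 mL + 2.4 mL = 3.2 mL total → factor 3.2/0.8 = 4
Step 5: 250 μL brought to 0.75 mL → factor 750/250 = 3
Step 6: 2-fold → factor 2
Overall dilution factor = 100 × 10 × 10 × 4 × 3 × 2 = 2.4 × 10^5
Stock = 20.8 nM × 2.4 × 10^5 = 4.992 × 10^6 nM = 4.99 mM

4.99 mM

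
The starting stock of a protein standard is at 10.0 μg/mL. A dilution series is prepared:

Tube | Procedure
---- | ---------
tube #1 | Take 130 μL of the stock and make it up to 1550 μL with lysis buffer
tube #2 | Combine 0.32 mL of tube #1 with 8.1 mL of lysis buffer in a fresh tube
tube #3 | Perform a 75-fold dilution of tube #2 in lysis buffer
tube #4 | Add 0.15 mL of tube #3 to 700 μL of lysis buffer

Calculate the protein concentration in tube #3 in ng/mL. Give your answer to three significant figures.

0.425 ng/mL

Step 1: 130 μL brought to 1550 μL → factor 1550/130 = 11.923
Step 2: 0.32 mL + 8.1 mL = 8.42 mL total → factor 8.42/0.32 = 26.312
Step 3: 75-fold → factor 75
Dilution factor through tube #3 = 11.923 × 26.312 × 75 = 23529
[tube #3] = 10.0 μg/mL / 23529 = 0.0004250 μg/mL = 0.425 ng/mL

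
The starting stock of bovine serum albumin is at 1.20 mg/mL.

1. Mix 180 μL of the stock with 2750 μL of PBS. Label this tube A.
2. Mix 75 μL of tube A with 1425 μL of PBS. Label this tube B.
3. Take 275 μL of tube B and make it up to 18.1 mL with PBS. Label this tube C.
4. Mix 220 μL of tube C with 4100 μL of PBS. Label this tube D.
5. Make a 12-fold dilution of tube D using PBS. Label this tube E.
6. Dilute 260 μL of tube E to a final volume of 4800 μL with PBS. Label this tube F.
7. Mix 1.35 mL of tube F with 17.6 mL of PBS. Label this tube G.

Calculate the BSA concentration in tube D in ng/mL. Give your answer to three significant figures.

Step 1: 180 μL + 2750 μL = 2930 μL total → factor 2930/180 = 16.278
Step 2: 75 μL + 1425 μL = 1500 μL total → factor 1500/75 = 20
Step 3: 275 μL brought to 18.1 mL → factor 18100/275 = 65.818
Step 4: 220 μL + 4100 μL = 4320 μL total → factor 4320/220 = 19.636
Dilution factor through tube D = 16.278 × 20 × 65.818 × 19.636 = 4.2076 × 10^5
[tube D] = 1.20 mg/mL / 4.2076 × 10^5 = 2.852 × 10^-6 mg/mL = 2.85 ng/mL

2.85 ng/mL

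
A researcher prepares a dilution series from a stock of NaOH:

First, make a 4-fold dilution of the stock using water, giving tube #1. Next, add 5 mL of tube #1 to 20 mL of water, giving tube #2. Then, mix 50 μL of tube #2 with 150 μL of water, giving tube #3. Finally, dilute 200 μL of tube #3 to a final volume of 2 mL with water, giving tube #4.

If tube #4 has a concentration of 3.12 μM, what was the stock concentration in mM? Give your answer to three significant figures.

Step 1: 4-fold → factor 4
Step 2: 5 mL + 20 mL = 25 mL total → factor 25/5 = 5
Step 3: 50 μL + 150 μL = 200 μL total → factor 200/50 = 4
Step 4: 200 μL brought to 2 mL → factor 2000/200 = 10
Overall dilution factor = 4 × 5 × 4 × 10 = 800
Stock = 3.12 μM × 800 = 2496 μM = 2.50 mM

2.50 mM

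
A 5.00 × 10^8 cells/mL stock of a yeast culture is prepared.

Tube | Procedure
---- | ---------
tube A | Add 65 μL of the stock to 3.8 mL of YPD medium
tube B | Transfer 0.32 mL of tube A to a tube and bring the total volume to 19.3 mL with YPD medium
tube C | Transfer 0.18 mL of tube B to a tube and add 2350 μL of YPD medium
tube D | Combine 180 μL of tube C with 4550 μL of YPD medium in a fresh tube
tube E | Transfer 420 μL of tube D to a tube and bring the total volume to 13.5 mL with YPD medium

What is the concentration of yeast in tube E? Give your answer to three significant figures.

11.7 cells/mL

Step 1: 65 μL + 3.8 mL = 3865 μL total → factor 3865/65 = 59.462
Step 2: 0.32 mL brought to 19.3 mL → factor 19.3/0.32 = 60.312
Step 3: 0.18 mL + 2350 μL = 2.53 mL total → factor 2.53/0.18 = 14.056
Step 4: 180 μL + 4550 μL = 4730 μL total → factor 4730/180 = 26.278
Step 5: 420 μL brought to 13.5 mL → factor 13500/420 = 32.143
Overall dilution factor = 59.462 × 60.312 × 14.056 × 26.278 × 32.143 = 4.2576 × 10^7
Final = 5.00 × 10^8 cells/mL / 4.2576 × 10^7 = 11.7 cells/mL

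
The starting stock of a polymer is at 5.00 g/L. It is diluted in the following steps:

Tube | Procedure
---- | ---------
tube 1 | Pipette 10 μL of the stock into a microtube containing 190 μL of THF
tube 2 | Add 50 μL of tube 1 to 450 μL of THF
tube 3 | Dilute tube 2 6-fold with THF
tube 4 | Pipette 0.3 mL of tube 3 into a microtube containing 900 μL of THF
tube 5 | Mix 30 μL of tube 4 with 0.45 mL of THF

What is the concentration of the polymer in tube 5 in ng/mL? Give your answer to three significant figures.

65.1 ng/mL

Step 1: 10 μL + 190 μL = 200 μL total → factor 200/10 = 20
Step 2: 50 μL + 450 μL = 500 μL total → factor 500/50 = 10
Step 3: 6-fold → factor 6
Step 4: 0.3 mL + 900 μL = 1.2 mL total → factor 1.2/0.3 = 4
Step 5: 30 μL + 0.45 mL = 480 μL total → factor 480/30 = 16
Overall dilution factor = 20 × 10 × 6 × 4 × 16 = 76800
Final = 5.00 g/L / 76800 = 6.510 × 10^-5 g/L = 65.1 ng/mL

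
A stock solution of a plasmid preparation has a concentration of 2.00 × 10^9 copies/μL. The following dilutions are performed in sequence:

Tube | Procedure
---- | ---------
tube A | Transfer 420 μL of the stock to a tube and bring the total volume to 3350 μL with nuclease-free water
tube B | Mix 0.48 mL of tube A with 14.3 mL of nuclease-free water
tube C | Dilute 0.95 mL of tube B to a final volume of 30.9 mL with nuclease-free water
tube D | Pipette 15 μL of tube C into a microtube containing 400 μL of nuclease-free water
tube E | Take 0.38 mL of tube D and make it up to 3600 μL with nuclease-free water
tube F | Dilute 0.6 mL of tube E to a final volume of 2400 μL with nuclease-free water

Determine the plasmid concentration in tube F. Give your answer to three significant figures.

239 copies/μL

Step 1: 420 μL brought to 3350 μL → factor 3350/420 = 7.9762
Step 2: 0.48 mL + 14.3 mL = 14.78 mL total → factor 14.78/0.48 = 30.792
Step 3: 0.95 mL brought to 30.9 mL → factor 30.9/0.95 = 32.526
Step 4: 15 μL + 400 μL = 415 μL total → factor 415/15 = 27.667
Step 5: 0.38 mL brought to 3600 μL → factor 3.6/0.38 = 9.4737
Step 6: 0.6 mL brought to 2400 μL → factor 2.4/0.6 = 4
Overall dilution factor = 7.9762 × 30.792 × 32.526 × 27.667 × 9.4737 × 4 = 8.3753 × 10^6
Final = 2.00 × 10^9 copies/μL / 8.3753 × 10^6 = 239 copies/μL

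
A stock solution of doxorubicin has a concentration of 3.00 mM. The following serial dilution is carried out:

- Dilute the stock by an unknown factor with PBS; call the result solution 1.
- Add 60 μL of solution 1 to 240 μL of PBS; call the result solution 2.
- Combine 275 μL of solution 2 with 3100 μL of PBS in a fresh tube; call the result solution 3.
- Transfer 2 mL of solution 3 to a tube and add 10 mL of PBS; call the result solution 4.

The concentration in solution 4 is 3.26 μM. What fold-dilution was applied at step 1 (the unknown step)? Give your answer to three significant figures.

Step 1: unknown factor x
Step 2: 60 μL + 240 μL = 300 μL total → factor 300/60 = 5
Step 3: 275 μL + 3100 μL = 3375 μL total → factor 3375/275 = 12.273
Step 4: 2 mL + 10 mL = 12 mL total → factor 12/2 = 6
Product of known-step factors = 368.18
Overall factor = 3.00 mM / (3.26 μM) = 920.25
x = 920.25 / 368.18 = 2.50

2.50-fold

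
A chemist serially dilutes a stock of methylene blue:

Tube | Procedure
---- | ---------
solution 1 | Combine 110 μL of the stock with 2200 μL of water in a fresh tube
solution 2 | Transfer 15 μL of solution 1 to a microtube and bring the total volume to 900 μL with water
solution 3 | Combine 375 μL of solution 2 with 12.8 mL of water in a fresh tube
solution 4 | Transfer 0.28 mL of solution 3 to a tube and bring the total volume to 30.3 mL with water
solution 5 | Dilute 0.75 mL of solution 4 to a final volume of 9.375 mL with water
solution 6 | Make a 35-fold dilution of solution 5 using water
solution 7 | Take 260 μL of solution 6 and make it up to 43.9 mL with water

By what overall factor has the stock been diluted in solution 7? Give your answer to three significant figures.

3.54 × 10^11

Step 1: 110 μL + 2200 μL = 2310 μL total → factor 2310/110 = 21
Step 2: 15 μL brought to 900 μL → factor 900/15 = 60
Step 3: 375 μL + 12.8 mL = 13175 μL total → factor 13175/375 = 35.133
Step 4: 0.28 mL brought to 30.3 mL → factor 30.3/0.28 = 108.21
Step 5: 0.75 mL brought to 9.375 mL → factor 9.375/0.75 = 12.5
Step 6: 35-fold → factor 35
Step 7: 260 μL brought to 43.9 mL → factor 43900/260 = 168.85
Overall dilution factor = 21 × 60 × 35.133 × 108.21 × 12.5 × 35 × 168.85 = 3.5387 × 10^11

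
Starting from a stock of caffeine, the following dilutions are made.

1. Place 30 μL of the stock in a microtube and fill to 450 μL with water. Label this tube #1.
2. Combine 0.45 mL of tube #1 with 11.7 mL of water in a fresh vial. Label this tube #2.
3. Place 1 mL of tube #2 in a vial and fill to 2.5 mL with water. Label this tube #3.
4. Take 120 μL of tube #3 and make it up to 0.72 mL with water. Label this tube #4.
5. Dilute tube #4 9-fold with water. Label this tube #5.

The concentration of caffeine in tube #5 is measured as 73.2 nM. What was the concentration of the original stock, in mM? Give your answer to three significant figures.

4.00 mM

Step 1: 30 μL brought to 450 μL → factor 450/30 = 15
Step 2: 0.45 mL + 11.7 mL = 12.15 mL total → factor 12.15/0.45 = 27
Step 3: 1 mL brought to 2.5 mL → factor 2.5/1 = 2.5
Step 4: 120 μL brought to 0.72 mL → factor 720/120 = 6
Step 5: 9-fold → factor 9
Overall dilution factor = 15 × 27 × 2.5 × 6 × 9 = 54675
Stock = 73.2 nM × 54675 = 4.002 × 10^6 nM = 4.00 mM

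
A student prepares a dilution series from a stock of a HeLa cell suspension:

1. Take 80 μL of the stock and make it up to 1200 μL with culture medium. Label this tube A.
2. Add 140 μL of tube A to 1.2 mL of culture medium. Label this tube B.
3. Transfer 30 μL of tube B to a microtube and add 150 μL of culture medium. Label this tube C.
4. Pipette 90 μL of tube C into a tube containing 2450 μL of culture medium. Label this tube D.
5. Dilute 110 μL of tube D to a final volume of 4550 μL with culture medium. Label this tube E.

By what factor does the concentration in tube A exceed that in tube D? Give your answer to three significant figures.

Step 1: 80 μL brought to 1200 μL → factor 1200/80 = 15
Step 2: 140 μL + 1.2 mL = 1340 μL total → factor 1340/140 = 9.5714
Step 3: 30 μL + 150 μL = 180 μL total → factor 180/30 = 6
Step 4: 90 μL + 2450 μL = 2540 μL total → factor 2540/90 = 28.222
Dilution factor to tube A = 15; to tube D = 24311
[tube A]/[tube D] = (factor to tube D)/(factor to tube A) = 24311/15 = 1.62 × 10^3

1.62 × 10^3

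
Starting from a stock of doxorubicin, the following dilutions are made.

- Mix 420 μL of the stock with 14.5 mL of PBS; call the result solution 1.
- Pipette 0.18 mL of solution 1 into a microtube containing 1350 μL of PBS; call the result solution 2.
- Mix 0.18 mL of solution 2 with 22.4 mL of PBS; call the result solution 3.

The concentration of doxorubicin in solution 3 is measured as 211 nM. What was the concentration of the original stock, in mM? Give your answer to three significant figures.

7.99 mM

Step 1: 420 μL + 14.5 mL = 14920 μL total → factor 14920/420 = 35.524
Step 2: 0.18 mL + 1350 μL = 1.53 mL total → factor 1.53/0.18 = 8.5
Step 3: 0.18 mL + 22.4 mL = 22.58 mL total → factor 22.58/0.18 = 125.44
Overall dilution factor = 35.524 × 8.5 × 125.44 = 37878
Stock = 211 nM × 37878 = 7.992 × 10^6 nM = 7.99 mM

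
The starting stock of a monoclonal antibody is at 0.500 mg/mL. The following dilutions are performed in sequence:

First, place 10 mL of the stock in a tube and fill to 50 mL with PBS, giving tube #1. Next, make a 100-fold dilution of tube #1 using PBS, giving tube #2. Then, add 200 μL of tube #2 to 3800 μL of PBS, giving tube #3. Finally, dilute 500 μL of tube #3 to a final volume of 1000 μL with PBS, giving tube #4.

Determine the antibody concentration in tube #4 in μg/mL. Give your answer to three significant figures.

0.0250 μg/mL

Step 1: 10 mL brought to 50 mL → factor 50/10 = 5
Step 2: 100-fold → factor 100
Step 3: 200 μL + 3800 μL = 4000 μL total → factor 4000/200 = 20
Step 4: 500 μL brought to 1000 μL → factor 1000/500 = 2
Overall dilution factor = 5 × 100 × 20 × 2 = 20000
Final = 0.500 mg/mL / 20000 = 2.500 × 10^-5 mg/mL = 0.0250 μg/mL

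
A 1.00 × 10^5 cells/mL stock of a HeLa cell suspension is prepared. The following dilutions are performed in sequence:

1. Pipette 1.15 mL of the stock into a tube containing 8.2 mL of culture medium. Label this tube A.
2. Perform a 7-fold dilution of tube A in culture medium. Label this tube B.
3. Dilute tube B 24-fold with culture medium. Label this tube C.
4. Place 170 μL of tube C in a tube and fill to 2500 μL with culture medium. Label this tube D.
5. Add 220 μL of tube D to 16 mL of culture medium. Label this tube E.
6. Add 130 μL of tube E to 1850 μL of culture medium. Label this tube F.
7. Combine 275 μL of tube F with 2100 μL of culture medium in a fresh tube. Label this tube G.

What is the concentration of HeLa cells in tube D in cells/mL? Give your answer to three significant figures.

4.98 cells/mL

Step 1: 1.15 mL + 8.2 mL = 9.35 mL total → factor 9.35/1.15 = 8.1304
Step 2: 7-fold → factor 7
Step 3: 24-fold → factor 24
Step 4: 170 μL brought to 2500 μL → factor 2500/170 = 14.706
Dilution factor through tube D = 8.1304 × 7 × 24 × 14.706 = 20087
[tube D] = 1.00 × 10^5 cells/mL / 20087 = 4.98 cells/mL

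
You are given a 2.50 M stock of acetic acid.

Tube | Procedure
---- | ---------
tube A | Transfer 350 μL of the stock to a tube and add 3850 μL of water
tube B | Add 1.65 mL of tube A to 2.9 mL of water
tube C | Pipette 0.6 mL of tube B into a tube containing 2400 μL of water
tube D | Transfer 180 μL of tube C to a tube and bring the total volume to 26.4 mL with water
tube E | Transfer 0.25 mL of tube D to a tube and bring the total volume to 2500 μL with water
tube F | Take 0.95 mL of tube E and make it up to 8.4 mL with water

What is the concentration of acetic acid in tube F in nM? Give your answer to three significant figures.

Step 1: 350 μL + 3850 μL = 4200 μL total → factor 4200/350 = 12
Step 2: 1.65 mL + 2.9 mL = 4.55 mL total → factor 4.55/1.65 = 2.7576
Step 3: 0.6 mL + 2400 μL = 3 mL total → factor 3/0.6 = 5
Step 4: 180 μL brought to 26.4 mL → factor 26400/180 = 146.67
Step 5: 0.25 mL brought to 2500 μL → factor 2.5/0.25 = 10
Step 6: 0.95 mL brought to 8.4 mL → factor 8.4/0.95 = 8.8421
Overall dilution factor = 12 × 2.7576 × 5 × 146.67 × 10 × 8.8421 = 2.1457 × 10^6
Final = 2.50 M / 2.1457 × 10^6 = 1.165 × 10^-6 M = 1.17 × 10^3 nM

1.17 × 10^3 nM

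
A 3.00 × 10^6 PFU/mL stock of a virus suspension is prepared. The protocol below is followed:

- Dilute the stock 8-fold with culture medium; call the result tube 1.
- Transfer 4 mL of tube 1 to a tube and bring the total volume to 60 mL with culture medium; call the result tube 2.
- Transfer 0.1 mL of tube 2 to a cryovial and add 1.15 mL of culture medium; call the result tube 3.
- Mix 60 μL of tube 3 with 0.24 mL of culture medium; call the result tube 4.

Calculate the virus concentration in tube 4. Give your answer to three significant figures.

400 PFU/mL

Step 1: 8-fold → factor 8
Step 2: 4 mL brought to 60 mL → factor 60/4 = 15
Step 3: 0.1 mL + 1.15 mL = 1.25 mL total → factor 1.25/0.1 = 12.5
Step 4: 60 μL + 0.24 mL = 300 μL total → factor 300/60 = 5
Dilution factor through tube 4 = 8 × 15 × 12.5 × 5 = 7500
[tube 4] = 3.00 × 10^6 PFU/mL / 7500 = 400 PFU/mL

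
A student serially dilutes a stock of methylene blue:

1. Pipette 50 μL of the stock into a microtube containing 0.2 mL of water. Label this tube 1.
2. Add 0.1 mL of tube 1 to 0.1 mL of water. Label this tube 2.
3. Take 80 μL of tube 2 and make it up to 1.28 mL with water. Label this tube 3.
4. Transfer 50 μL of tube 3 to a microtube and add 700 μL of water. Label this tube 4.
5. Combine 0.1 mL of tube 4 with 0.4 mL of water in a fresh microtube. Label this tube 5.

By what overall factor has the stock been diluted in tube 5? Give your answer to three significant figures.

1.20 × 10^4

Step 1: 50 μL + 0.2 mL = 250 μL total → factor 250/50 = 5
Step 2: 0.1 mL + 0.1 mL = 0.2 mL total → factor 0.2/0.1 = 2
Step 3: 80 μL brought to 1.28 mL → factor 1280/80 = 16
Step 4: 50 μL + 700 μL = 750 μL total → factor 750/50 = 15
Step 5: 0.1 mL + 0.4 mL = 0.5 mL total → factor 0.5/0.1 = 5
Overall dilution factor = 5 × 2 × 16 × 15 × 5 = 12000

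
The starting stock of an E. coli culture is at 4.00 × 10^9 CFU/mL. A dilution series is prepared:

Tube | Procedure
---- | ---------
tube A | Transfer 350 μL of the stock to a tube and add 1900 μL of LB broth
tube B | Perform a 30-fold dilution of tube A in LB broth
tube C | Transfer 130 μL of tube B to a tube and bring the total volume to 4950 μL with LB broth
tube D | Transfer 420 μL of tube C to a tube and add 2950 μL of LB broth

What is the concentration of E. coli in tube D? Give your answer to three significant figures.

Step 1: 350 μL + 1900 μL = 2250 μL total → factor 2250/350 = 6.4286
Step 2: 30-fold → factor 30
Step 3: 130 μL brought to 4950 μL → factor 4950/130 = 38.077
Step 4: 420 μL + 2950 μL = 3370 μL total → factor 3370/420 = 8.0238
Overall dilution factor = 6.4286 × 30 × 38.077 × 8.0238 = 58922
Final = 4.00 × 10^9 CFU/mL / 58922 = 6.79 × 10^4 CFU/mL

6.79 × 10^4 CFU/mL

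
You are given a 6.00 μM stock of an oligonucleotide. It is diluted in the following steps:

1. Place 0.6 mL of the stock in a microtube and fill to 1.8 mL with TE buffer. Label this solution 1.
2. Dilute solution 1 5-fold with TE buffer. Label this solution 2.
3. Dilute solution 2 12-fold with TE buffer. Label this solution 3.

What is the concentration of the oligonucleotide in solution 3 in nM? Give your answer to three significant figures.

Step 1: 0.6 mL brought to 1.8 mL → factor 1.8/0.6 = 3
Step 2: 5-fold → factor 5
Step 3: 12-fold → factor 12
Overall dilution factor = 3 × 5 × 12 = 180
Final = 6.00 μM / 180 = 0.03333 μM = 33.3 nM

33.3 nM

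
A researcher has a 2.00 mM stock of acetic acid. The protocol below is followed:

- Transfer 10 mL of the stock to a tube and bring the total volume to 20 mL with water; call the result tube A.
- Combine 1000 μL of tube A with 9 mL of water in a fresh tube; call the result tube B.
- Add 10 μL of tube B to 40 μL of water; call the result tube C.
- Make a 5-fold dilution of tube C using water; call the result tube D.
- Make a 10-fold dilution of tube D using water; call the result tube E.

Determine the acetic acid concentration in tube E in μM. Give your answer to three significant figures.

Step 1: 10 mL brought to 20 mL → factor 20/10 = 2
Step 2: 1000 μL + 9 mL = 10000 μL total → factor 10000/1000 = 10
Step 3: 10 μL + 40 μL = 50 μL total → factor 50/10 = 5
Step 4: 5-fold → factor 5
Step 5: 10-fold → factor 10
Overall dilution factor = 2 × 10 × 5 × 5 × 10 = 5000
Final = 2.00 mM / 5000 = 0.0004000 mM = 0.400 μM

0.400 μM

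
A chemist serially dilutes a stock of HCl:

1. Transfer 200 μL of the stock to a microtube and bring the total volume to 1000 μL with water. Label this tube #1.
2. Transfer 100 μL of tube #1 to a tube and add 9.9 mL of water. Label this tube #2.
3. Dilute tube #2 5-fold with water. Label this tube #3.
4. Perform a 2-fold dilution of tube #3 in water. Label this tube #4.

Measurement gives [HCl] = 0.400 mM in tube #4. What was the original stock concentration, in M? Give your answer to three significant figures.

2.00 M

Step 1: 200 μL brought to 1000 μL → factor 1000/200 = 5
Step 2: 100 μL + 9.9 mL = 10000 μL total → factor 10000/100 = 100
Step 3: 5-fold → factor 5
Step 4: 2-fold → factor 2
Overall dilution factor = 5 × 100 × 5 × 2 = 5000
Stock = 0.400 mM × 5000 = 2000 mM = 2.00 M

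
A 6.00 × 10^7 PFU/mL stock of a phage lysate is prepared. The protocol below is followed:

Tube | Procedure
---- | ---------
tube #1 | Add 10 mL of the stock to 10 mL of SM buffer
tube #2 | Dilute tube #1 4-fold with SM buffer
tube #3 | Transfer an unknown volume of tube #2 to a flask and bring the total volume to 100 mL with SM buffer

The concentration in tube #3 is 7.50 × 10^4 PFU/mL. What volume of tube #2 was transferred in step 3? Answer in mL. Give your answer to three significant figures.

Step 1: 10 mL + 10 mL = 20 mL total → factor 20/10 = 2
Step 2: 4-fold → factor 4
Step 3: v brought to 100 mL → factor = 100 mL/v
Product of known-step factors = 8
Overall factor = 6.00 × 10^7 PFU/mL / (7.50 × 10^4 PFU/mL) = 800
Step-3 factor = 800 / 8 = 100
v = 100 mL / 100 = 1.00 mL

1.00 mL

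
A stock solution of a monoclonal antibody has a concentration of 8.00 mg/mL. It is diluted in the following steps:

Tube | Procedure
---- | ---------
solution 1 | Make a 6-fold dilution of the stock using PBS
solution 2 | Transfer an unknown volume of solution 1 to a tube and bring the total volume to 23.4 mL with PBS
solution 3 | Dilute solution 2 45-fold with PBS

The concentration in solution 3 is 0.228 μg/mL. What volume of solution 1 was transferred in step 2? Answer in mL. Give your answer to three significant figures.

0.180 mL

Step 1: 6-fold → factor 6
Step 2: v brought to 23.4 mL → factor = 23.4 mL/v
Step 3: 45-fold → factor 45
Product of known-step factors = 270
Overall factor = 8.00 mg/mL / (0.228 μg/mL) = 35088
Step-2 factor = 35088 / 270 = 129.95
v = 23.4 mL / 129.95 = 0.180 mL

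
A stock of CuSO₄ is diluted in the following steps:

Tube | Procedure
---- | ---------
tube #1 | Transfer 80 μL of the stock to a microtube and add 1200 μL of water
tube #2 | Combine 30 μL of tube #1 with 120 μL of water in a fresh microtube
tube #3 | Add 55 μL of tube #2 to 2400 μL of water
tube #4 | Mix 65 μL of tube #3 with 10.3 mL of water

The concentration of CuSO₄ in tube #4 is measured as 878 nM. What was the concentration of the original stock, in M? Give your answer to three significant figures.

0.500 M

Step 1: 80 μL + 1200 μL = 1280 μL total → factor 1280/80 = 16
Step 2: 30 μL + 120 μL = 150 μL total → factor 150/30 = 5
Step 3: 55 μL + 2400 μL = 2455 μL total → factor 2455/55 = 44.636
Step 4: 65 μL + 10.3 mL = 10365 μL total → factor 10365/65 = 159.46
Overall dilution factor = 16 × 5 × 44.636 × 159.46 = 5.6942 × 10^5
Stock = 878 nM × 5.6942 × 10^5 = 5.000 × 10^8 nM = 0.500 M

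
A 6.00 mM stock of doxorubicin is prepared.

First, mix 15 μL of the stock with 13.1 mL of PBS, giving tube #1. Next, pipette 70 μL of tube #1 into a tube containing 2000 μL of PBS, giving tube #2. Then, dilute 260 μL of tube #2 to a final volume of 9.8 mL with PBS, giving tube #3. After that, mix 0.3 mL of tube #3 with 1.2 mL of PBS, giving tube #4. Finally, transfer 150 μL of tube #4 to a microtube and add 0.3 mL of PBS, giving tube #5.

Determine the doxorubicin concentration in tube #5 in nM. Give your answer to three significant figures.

0.410 nM

Step 1: 15 μL + 13.1 mL = 13115 μL total → factor 13115/15 = 874.33
Step 2: 70 μL + 2000 μL = 2070 μL total → factor 2070/70 = 29.571
Step 3: 260 μL brought to 9.8 mL → factor 9800/260 = 37.692
Step 4: 0.3 mL + 1.2 mL = 1.5 mL total → factor 1.5/0.3 = 5
Step 5: 150 μL + 0.3 mL = 450 μL total → factor 450/150 = 3
Overall dilution factor = 874.33 × 29.571 × 37.692 × 5 × 3 = 1.4618 × 10^7
Final = 6.00 mM / 1.4618 × 10^7 = 4.104 × 10^-7 mM = 0.410 nM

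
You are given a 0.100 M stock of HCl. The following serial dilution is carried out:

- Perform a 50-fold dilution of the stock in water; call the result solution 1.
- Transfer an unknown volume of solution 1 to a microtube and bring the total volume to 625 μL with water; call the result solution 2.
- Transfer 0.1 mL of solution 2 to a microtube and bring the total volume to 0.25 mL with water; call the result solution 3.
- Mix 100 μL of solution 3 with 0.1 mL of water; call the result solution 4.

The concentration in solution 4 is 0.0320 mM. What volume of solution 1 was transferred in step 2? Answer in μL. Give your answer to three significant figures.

50.0 μL

Step 1: 50-fold → factor 50
Step 2: v brought to 625 μL → factor = 625 μL/v
Step 3: 0.1 mL brought to 0.25 mL → factor 0.25/0.1 = 2.5
Step 4: 100 μL + 0.1 mL = 200 μL total → factor 200/100 = 2
Product of known-step factors = 250
Overall factor = 0.100 M / (0.0320 mM) = 3125
Step-2 factor = 3125 / 250 = 12.5
v = 625 μL / 12.5 = 50.0 μL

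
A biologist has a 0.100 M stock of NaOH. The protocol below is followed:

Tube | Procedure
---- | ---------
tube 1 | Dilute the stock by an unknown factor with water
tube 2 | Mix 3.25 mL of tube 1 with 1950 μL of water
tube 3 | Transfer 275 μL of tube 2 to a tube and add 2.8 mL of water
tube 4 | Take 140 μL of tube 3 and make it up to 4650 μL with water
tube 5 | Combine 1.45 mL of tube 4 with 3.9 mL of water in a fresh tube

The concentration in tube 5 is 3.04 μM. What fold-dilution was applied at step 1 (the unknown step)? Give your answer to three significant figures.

Step 1: unknown factor x
Step 2: 3.25 mL + 1950 μL = 5.2 mL total → factor 5.2/3.25 = 1.6
Step 3: 275 μL + 2.8 mL = 3075 μL total → factor 3075/275 = 11.182
Step 4: 140 μL brought to 4650 μL → factor 4650/140 = 33.214
Step 5: 1.45 mL + 3.9 mL = 5.35 mL total → factor 5.35/1.45 = 3.6897
Product of known-step factors = 2192.5
Overall factor = 0.100 M / (3.04 μM) = 32895
x = 32895 / 2192.5 = 15.0

15.0-fold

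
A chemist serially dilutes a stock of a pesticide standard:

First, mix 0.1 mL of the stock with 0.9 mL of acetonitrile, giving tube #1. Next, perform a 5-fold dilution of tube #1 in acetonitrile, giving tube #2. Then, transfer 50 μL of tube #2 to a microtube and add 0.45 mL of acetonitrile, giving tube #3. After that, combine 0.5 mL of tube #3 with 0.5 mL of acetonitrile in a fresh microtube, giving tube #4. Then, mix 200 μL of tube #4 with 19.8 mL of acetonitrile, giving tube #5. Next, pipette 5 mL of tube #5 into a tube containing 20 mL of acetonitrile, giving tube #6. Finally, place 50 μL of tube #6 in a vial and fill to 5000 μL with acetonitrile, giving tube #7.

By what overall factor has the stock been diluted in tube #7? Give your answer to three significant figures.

Step 1: 0.1 mL + 0.9 mL = 1 mL total → factor 1/0.1 = 10
Step 2: 5-fold → factor 5
Step 3: 50 μL + 0.45 mL = 500 μL total → factor 500/50 = 10
Step 4: 0.5 mL + 0.5 mL = 1 mL total → factor 1/0.5 = 2
Step 5: 200 μL + 19.8 mL = 20000 μL total → factor 20000/200 = 100
Step 6: 5 mL + 20 mL = 25 mL total → factor 25/5 = 5
Step 7: 50 μL brought to 5000 μL → factor 5000/50 = 100
Overall dilution factor = 10 × 5 × 10 × 2 × 100 × 5 × 100 = 5 × 10^7

5.00 × 10^7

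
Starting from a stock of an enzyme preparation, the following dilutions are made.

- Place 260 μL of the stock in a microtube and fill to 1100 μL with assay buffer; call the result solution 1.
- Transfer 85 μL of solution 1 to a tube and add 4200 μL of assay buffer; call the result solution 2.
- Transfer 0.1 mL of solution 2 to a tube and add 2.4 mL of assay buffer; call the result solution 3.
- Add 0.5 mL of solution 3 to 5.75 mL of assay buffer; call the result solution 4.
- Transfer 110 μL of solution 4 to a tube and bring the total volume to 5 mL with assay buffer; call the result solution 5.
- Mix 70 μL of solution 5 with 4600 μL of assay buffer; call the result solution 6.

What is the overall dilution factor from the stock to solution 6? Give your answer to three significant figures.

2.02 × 10^8

Step 1: 260 μL brought to 1100 μL → factor 1100/260 = 4.2308
Step 2: 85 μL + 4200 μL = 4285 μL total → factor 4285/85 = 50.412
Step 3: 0.1 mL + 2.4 mL = 2.5 mL total → factor 2.5/0.1 = 25
Step 4: 0.5 mL + 5.75 mL = 6.25 mL total → factor 6.25/0.5 = 12.5
Step 5: 110 μL brought to 5 mL → factor 5000/110 = 45.455
Step 6: 70 μL + 4600 μL = 4670 μL total → factor 4670/70 = 66.714
Overall dilution factor = 4.2308 × 50.412 × 25 × 12.5 × 45.455 × 66.714 = 2.0211 × 10^8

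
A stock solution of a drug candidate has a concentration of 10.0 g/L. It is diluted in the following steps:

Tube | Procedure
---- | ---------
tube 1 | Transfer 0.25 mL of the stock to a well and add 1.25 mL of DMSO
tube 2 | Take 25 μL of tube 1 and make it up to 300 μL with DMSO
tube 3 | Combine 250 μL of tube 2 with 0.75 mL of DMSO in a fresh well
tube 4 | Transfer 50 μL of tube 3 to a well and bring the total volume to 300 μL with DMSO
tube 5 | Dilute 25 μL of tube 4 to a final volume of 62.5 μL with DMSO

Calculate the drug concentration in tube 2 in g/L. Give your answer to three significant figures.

Step 1: 0.25 mL + 1.25 mL = 1.5 mL total → factor 1.5/0.25 = 6
Step 2: 25 μL brought to 300 μL → factor 300/25 = 12
Dilution factor through tube 2 = 6 × 12 = 72
[tube 2] = 10.0 g/L / 72 = 0.139 g/L

0.139 g/L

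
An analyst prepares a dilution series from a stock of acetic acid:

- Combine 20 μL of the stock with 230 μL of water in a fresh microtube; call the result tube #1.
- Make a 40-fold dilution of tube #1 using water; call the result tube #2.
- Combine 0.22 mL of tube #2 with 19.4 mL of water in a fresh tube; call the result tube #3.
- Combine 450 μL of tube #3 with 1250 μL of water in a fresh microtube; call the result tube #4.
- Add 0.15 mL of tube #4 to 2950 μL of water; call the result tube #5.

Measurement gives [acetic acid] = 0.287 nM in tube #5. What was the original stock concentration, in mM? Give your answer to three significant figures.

Step 1: 20 μL + 230 μL = 250 μL total → factor 250/20 = 12.5
Step 2: 40-fold → factor 40
Step 3: 0.22 mL + 19.4 mL = 19.62 mL total → factor 19.62/0.22 = 89.182
Step 4: 450 μL + 1250 μL = 1700 μL total → factor 1700/450 = 3.7778
Step 5: 0.15 mL + 2950 μL = 3.1 mL total → factor 3.1/0.15 = 20.667
Overall dilution factor = 12.5 × 40 × 89.182 × 3.7778 × 20.667 = 3.4814 × 10^6
Stock = 0.287 nM × 3.4814 × 10^6 = 9.992 × 10^5 nM = 0.999 mM

0.999 mM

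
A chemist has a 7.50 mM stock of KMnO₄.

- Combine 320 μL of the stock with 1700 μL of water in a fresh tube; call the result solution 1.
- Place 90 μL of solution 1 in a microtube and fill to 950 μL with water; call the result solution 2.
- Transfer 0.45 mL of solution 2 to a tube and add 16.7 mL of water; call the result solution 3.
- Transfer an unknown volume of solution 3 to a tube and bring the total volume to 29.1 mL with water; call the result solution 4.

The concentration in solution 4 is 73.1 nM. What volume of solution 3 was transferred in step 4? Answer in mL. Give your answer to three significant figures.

0.720 mL

Step 1: 320 μL + 1700 μL = 2020 μL total → factor 2020/320 = 6.3125
Step 2: 90 μL brought to 950 μL → factor 950/90 = 10.556
Step 3: 0.45 mL + 16.7 mL = 17.15 mL total → factor 17.15/0.45 = 38.111
Step 4: v brought to 29.1 mL → factor = 29.1 mL/v
Product of known-step factors = 2539.4
Overall factor = 7.50 mM / (73.1 nM) = 1.026 × 10^5
Step-4 factor = 1.026 × 10^5 / 2539.4 = 40.403
v = 29.1 mL / 40.403 = 0.720 mL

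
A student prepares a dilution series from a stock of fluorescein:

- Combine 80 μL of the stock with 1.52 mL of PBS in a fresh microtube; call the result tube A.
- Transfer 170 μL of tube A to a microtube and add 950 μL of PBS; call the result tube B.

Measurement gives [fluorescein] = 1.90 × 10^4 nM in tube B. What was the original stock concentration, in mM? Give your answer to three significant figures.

Step 1: 80 μL + 1.52 mL = 1600 μL total → factor 1600/80 = 20
Step 2: 170 μL + 950 μL = 1120 μL total → factor 1120/170 = 6.5882
Overall dilution factor = 20 × 6.5882 = 131.76
Stock = 1.90 × 10^4 nM × 131.76 = 2.504 × 10^6 nM = 2.50 mM

2.50 mM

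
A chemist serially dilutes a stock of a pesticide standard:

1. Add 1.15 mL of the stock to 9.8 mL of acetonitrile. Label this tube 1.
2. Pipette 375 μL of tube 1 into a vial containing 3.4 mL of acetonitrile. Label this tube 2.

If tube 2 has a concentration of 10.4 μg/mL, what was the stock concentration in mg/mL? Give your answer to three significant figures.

Step 1: 1.15 mL + 9.8 mL = 10.95 mL total → factor 10.95/1.15 = 9.5217
Step 2: 375 μL + 3.4 mL = 3775 μL total → factor 3775/375 = 10.067
Overall dilution factor = 9.5217 × 10.067 = 95.852
Stock = 10.4 μg/mL × 95.852 = 996.9 μg/mL = 0.997 mg/mL

0.997 mg/mL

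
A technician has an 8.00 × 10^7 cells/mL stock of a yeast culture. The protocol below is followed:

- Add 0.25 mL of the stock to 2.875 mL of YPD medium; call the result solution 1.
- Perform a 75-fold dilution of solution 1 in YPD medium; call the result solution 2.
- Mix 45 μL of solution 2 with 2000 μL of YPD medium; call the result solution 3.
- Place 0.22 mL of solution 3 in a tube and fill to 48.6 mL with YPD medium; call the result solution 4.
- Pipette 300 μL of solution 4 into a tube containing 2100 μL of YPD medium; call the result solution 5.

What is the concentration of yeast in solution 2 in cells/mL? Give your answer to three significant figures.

8.53 × 10^4 cells/mL

Step 1: 0.25 mL + 2.875 mL = 3.125 mL total → factor 3.125/0.25 = 12.5
Step 2: 75-fold → factor 75
Dilution factor through solution 2 = 12.5 × 75 = 937.5
[solution 2] = 8.00 × 10^7 cells/mL / 937.5 = 8.53 × 10^4 cells/mL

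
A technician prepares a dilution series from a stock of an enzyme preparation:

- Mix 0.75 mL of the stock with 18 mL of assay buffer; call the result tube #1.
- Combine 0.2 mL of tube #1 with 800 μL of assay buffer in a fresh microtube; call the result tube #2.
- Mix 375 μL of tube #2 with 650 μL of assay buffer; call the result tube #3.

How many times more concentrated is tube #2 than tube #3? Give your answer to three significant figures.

2.73

Step 1: 0.75 mL + 18 mL = 18.75 mL total → factor 18.75/0.75 = 25
Step 2: 0.2 mL + 800 μL = 1 mL total → factor 1/0.2 = 5
Step 3: 375 μL + 650 μL = 1025 μL total → factor 1025/375 = 2.7333
Dilution factor to tube #2 = 125; to tube #3 = 341.67
[tube #2]/[tube #3] = (factor to tube #3)/(factor to tube #2) = 341.67/125 = 2.73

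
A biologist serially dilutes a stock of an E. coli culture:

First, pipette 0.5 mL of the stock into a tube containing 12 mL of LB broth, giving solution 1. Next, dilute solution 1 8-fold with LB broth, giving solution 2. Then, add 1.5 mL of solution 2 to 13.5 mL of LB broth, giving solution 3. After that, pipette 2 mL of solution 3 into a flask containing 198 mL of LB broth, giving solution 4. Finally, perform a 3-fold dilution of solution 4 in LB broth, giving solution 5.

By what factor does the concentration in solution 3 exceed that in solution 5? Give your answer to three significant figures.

300

Step 1: 0.5 mL + 12 mL = 12.5 mL total → factor 12.5/0.5 = 25
Step 2: 8-fold → factor 8
Step 3: 1.5 mL + 13.5 mL = 15 mL total → factor 15/1.5 = 10
Step 4: 2 mL + 198 mL = 200 mL total → factor 200/2 = 100
Step 5: 3-fold → factor 3
Dilution factor to solution 3 = 2000; to solution 5 = 6 × 10^5
[solution 3]/[solution 5] = (factor to solution 5)/(factor to solution 3) = 6 × 10^5/2000 = 300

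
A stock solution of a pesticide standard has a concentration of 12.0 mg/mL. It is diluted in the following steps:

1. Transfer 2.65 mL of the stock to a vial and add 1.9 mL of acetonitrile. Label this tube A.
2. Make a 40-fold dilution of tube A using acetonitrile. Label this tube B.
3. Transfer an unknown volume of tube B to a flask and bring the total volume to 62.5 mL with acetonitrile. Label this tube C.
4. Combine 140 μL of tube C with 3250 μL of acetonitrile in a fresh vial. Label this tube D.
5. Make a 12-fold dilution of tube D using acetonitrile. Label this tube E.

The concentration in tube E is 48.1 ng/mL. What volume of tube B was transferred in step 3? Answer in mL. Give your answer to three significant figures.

5.00 mL

Step 1: 2.65 mL + 1.9 mL = 4.55 mL total → factor 4.55/2.65 = 1.717
Step 2: 40-fold → factor 40
Step 3: v brought to 62.5 mL → factor = 62.5 mL/v
Step 4: 140 μL + 3250 μL = 3390 μL total → factor 3390/140 = 24.214
Step 5: 12-fold → factor 12
Product of known-step factors = 19956
Overall factor = 12.0 mg/mL / (48.1 ng/mL) = 2.4948 × 10^5
Step-3 factor = 2.4948 × 10^5 / 19956 = 12.501
v = 62.5 mL / 12.501 = 5.00 mL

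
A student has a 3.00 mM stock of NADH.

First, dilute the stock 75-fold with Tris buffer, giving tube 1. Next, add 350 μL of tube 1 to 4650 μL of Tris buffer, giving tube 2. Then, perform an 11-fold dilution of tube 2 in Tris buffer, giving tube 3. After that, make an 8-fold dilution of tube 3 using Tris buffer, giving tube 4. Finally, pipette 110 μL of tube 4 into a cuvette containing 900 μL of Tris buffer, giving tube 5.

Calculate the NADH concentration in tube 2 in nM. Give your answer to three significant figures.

Step 1: 75-fold → factor 75
Step 2: 350 μL + 4650 μL = 5000 μL total → factor 5000/350 = 14.286
Dilution factor through tube 2 = 75 × 14.286 = 1071.4
[tube 2] = 3.00 mM / 1071.4 = 0.002800 mM = 2.80 × 10^3 nM

2.80 × 10^3 nM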